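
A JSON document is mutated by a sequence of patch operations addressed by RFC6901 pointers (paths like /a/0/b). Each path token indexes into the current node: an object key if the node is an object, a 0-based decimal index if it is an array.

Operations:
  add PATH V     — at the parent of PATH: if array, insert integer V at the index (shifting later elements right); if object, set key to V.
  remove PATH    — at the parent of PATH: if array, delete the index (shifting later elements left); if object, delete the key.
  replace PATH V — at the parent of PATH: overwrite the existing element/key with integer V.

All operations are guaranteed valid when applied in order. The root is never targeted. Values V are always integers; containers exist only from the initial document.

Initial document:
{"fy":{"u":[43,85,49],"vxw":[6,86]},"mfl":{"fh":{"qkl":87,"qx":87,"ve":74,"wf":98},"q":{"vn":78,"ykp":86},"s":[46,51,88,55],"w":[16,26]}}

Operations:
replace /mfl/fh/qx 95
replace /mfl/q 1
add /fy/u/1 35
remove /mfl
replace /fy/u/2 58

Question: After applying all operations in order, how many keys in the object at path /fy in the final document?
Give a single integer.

Answer: 2

Derivation:
After op 1 (replace /mfl/fh/qx 95): {"fy":{"u":[43,85,49],"vxw":[6,86]},"mfl":{"fh":{"qkl":87,"qx":95,"ve":74,"wf":98},"q":{"vn":78,"ykp":86},"s":[46,51,88,55],"w":[16,26]}}
After op 2 (replace /mfl/q 1): {"fy":{"u":[43,85,49],"vxw":[6,86]},"mfl":{"fh":{"qkl":87,"qx":95,"ve":74,"wf":98},"q":1,"s":[46,51,88,55],"w":[16,26]}}
After op 3 (add /fy/u/1 35): {"fy":{"u":[43,35,85,49],"vxw":[6,86]},"mfl":{"fh":{"qkl":87,"qx":95,"ve":74,"wf":98},"q":1,"s":[46,51,88,55],"w":[16,26]}}
After op 4 (remove /mfl): {"fy":{"u":[43,35,85,49],"vxw":[6,86]}}
After op 5 (replace /fy/u/2 58): {"fy":{"u":[43,35,58,49],"vxw":[6,86]}}
Size at path /fy: 2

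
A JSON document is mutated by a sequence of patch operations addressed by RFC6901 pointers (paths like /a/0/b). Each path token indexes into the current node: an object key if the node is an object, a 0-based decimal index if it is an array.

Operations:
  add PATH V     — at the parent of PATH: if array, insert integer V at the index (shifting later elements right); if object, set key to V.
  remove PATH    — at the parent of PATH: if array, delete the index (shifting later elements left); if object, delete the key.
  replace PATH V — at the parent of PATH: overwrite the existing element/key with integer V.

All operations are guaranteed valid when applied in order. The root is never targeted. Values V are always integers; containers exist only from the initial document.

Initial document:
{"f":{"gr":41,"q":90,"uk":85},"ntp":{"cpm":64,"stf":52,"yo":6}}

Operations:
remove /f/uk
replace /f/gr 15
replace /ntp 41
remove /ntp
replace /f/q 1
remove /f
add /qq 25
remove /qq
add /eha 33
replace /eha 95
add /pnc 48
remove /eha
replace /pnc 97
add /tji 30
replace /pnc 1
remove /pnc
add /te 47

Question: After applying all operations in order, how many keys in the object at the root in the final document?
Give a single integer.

After op 1 (remove /f/uk): {"f":{"gr":41,"q":90},"ntp":{"cpm":64,"stf":52,"yo":6}}
After op 2 (replace /f/gr 15): {"f":{"gr":15,"q":90},"ntp":{"cpm":64,"stf":52,"yo":6}}
After op 3 (replace /ntp 41): {"f":{"gr":15,"q":90},"ntp":41}
After op 4 (remove /ntp): {"f":{"gr":15,"q":90}}
After op 5 (replace /f/q 1): {"f":{"gr":15,"q":1}}
After op 6 (remove /f): {}
After op 7 (add /qq 25): {"qq":25}
After op 8 (remove /qq): {}
After op 9 (add /eha 33): {"eha":33}
After op 10 (replace /eha 95): {"eha":95}
After op 11 (add /pnc 48): {"eha":95,"pnc":48}
After op 12 (remove /eha): {"pnc":48}
After op 13 (replace /pnc 97): {"pnc":97}
After op 14 (add /tji 30): {"pnc":97,"tji":30}
After op 15 (replace /pnc 1): {"pnc":1,"tji":30}
After op 16 (remove /pnc): {"tji":30}
After op 17 (add /te 47): {"te":47,"tji":30}
Size at the root: 2

Answer: 2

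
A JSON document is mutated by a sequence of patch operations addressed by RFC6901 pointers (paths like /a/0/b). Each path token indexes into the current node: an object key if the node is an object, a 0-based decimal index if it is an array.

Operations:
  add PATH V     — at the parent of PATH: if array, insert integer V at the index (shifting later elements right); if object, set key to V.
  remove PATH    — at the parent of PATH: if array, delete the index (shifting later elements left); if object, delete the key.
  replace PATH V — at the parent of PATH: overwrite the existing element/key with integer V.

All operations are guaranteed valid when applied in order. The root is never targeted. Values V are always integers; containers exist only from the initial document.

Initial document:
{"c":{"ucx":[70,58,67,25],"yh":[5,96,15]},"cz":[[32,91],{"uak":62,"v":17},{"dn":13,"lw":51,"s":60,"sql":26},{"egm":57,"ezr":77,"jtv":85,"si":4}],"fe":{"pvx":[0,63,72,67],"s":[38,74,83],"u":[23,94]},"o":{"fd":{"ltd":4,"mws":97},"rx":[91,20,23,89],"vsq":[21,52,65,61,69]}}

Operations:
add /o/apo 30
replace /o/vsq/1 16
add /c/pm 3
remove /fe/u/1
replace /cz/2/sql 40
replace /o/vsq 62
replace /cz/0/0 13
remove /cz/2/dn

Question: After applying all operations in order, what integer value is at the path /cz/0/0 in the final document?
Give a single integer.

Answer: 13

Derivation:
After op 1 (add /o/apo 30): {"c":{"ucx":[70,58,67,25],"yh":[5,96,15]},"cz":[[32,91],{"uak":62,"v":17},{"dn":13,"lw":51,"s":60,"sql":26},{"egm":57,"ezr":77,"jtv":85,"si":4}],"fe":{"pvx":[0,63,72,67],"s":[38,74,83],"u":[23,94]},"o":{"apo":30,"fd":{"ltd":4,"mws":97},"rx":[91,20,23,89],"vsq":[21,52,65,61,69]}}
After op 2 (replace /o/vsq/1 16): {"c":{"ucx":[70,58,67,25],"yh":[5,96,15]},"cz":[[32,91],{"uak":62,"v":17},{"dn":13,"lw":51,"s":60,"sql":26},{"egm":57,"ezr":77,"jtv":85,"si":4}],"fe":{"pvx":[0,63,72,67],"s":[38,74,83],"u":[23,94]},"o":{"apo":30,"fd":{"ltd":4,"mws":97},"rx":[91,20,23,89],"vsq":[21,16,65,61,69]}}
After op 3 (add /c/pm 3): {"c":{"pm":3,"ucx":[70,58,67,25],"yh":[5,96,15]},"cz":[[32,91],{"uak":62,"v":17},{"dn":13,"lw":51,"s":60,"sql":26},{"egm":57,"ezr":77,"jtv":85,"si":4}],"fe":{"pvx":[0,63,72,67],"s":[38,74,83],"u":[23,94]},"o":{"apo":30,"fd":{"ltd":4,"mws":97},"rx":[91,20,23,89],"vsq":[21,16,65,61,69]}}
After op 4 (remove /fe/u/1): {"c":{"pm":3,"ucx":[70,58,67,25],"yh":[5,96,15]},"cz":[[32,91],{"uak":62,"v":17},{"dn":13,"lw":51,"s":60,"sql":26},{"egm":57,"ezr":77,"jtv":85,"si":4}],"fe":{"pvx":[0,63,72,67],"s":[38,74,83],"u":[23]},"o":{"apo":30,"fd":{"ltd":4,"mws":97},"rx":[91,20,23,89],"vsq":[21,16,65,61,69]}}
After op 5 (replace /cz/2/sql 40): {"c":{"pm":3,"ucx":[70,58,67,25],"yh":[5,96,15]},"cz":[[32,91],{"uak":62,"v":17},{"dn":13,"lw":51,"s":60,"sql":40},{"egm":57,"ezr":77,"jtv":85,"si":4}],"fe":{"pvx":[0,63,72,67],"s":[38,74,83],"u":[23]},"o":{"apo":30,"fd":{"ltd":4,"mws":97},"rx":[91,20,23,89],"vsq":[21,16,65,61,69]}}
After op 6 (replace /o/vsq 62): {"c":{"pm":3,"ucx":[70,58,67,25],"yh":[5,96,15]},"cz":[[32,91],{"uak":62,"v":17},{"dn":13,"lw":51,"s":60,"sql":40},{"egm":57,"ezr":77,"jtv":85,"si":4}],"fe":{"pvx":[0,63,72,67],"s":[38,74,83],"u":[23]},"o":{"apo":30,"fd":{"ltd":4,"mws":97},"rx":[91,20,23,89],"vsq":62}}
After op 7 (replace /cz/0/0 13): {"c":{"pm":3,"ucx":[70,58,67,25],"yh":[5,96,15]},"cz":[[13,91],{"uak":62,"v":17},{"dn":13,"lw":51,"s":60,"sql":40},{"egm":57,"ezr":77,"jtv":85,"si":4}],"fe":{"pvx":[0,63,72,67],"s":[38,74,83],"u":[23]},"o":{"apo":30,"fd":{"ltd":4,"mws":97},"rx":[91,20,23,89],"vsq":62}}
After op 8 (remove /cz/2/dn): {"c":{"pm":3,"ucx":[70,58,67,25],"yh":[5,96,15]},"cz":[[13,91],{"uak":62,"v":17},{"lw":51,"s":60,"sql":40},{"egm":57,"ezr":77,"jtv":85,"si":4}],"fe":{"pvx":[0,63,72,67],"s":[38,74,83],"u":[23]},"o":{"apo":30,"fd":{"ltd":4,"mws":97},"rx":[91,20,23,89],"vsq":62}}
Value at /cz/0/0: 13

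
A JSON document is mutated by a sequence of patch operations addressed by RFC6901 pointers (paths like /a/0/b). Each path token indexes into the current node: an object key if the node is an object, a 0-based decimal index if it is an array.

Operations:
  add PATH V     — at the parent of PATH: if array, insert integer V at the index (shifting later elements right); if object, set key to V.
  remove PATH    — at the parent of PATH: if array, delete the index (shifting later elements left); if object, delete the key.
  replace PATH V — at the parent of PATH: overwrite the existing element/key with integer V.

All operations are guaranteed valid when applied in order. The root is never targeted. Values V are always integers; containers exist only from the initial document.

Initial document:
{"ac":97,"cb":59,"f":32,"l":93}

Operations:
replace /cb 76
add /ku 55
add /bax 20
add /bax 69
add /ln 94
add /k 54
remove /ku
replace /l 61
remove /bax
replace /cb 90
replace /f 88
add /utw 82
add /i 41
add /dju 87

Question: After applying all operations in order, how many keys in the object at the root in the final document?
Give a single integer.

After op 1 (replace /cb 76): {"ac":97,"cb":76,"f":32,"l":93}
After op 2 (add /ku 55): {"ac":97,"cb":76,"f":32,"ku":55,"l":93}
After op 3 (add /bax 20): {"ac":97,"bax":20,"cb":76,"f":32,"ku":55,"l":93}
After op 4 (add /bax 69): {"ac":97,"bax":69,"cb":76,"f":32,"ku":55,"l":93}
After op 5 (add /ln 94): {"ac":97,"bax":69,"cb":76,"f":32,"ku":55,"l":93,"ln":94}
After op 6 (add /k 54): {"ac":97,"bax":69,"cb":76,"f":32,"k":54,"ku":55,"l":93,"ln":94}
After op 7 (remove /ku): {"ac":97,"bax":69,"cb":76,"f":32,"k":54,"l":93,"ln":94}
After op 8 (replace /l 61): {"ac":97,"bax":69,"cb":76,"f":32,"k":54,"l":61,"ln":94}
After op 9 (remove /bax): {"ac":97,"cb":76,"f":32,"k":54,"l":61,"ln":94}
After op 10 (replace /cb 90): {"ac":97,"cb":90,"f":32,"k":54,"l":61,"ln":94}
After op 11 (replace /f 88): {"ac":97,"cb":90,"f":88,"k":54,"l":61,"ln":94}
After op 12 (add /utw 82): {"ac":97,"cb":90,"f":88,"k":54,"l":61,"ln":94,"utw":82}
After op 13 (add /i 41): {"ac":97,"cb":90,"f":88,"i":41,"k":54,"l":61,"ln":94,"utw":82}
After op 14 (add /dju 87): {"ac":97,"cb":90,"dju":87,"f":88,"i":41,"k":54,"l":61,"ln":94,"utw":82}
Size at the root: 9

Answer: 9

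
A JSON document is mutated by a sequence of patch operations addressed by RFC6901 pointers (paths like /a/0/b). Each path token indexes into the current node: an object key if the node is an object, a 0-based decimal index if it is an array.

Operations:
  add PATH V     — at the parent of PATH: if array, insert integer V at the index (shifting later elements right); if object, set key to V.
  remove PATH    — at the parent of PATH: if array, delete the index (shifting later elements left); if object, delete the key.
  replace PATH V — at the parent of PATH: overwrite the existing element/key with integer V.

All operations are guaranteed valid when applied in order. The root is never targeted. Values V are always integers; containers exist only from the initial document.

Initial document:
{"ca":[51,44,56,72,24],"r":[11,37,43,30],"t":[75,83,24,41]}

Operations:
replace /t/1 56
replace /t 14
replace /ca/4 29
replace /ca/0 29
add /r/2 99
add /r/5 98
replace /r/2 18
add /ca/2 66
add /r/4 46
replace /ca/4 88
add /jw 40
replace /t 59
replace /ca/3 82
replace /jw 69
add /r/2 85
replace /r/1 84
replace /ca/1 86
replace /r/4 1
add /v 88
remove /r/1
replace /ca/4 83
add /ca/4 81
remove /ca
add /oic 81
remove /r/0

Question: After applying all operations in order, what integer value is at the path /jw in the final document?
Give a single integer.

Answer: 69

Derivation:
After op 1 (replace /t/1 56): {"ca":[51,44,56,72,24],"r":[11,37,43,30],"t":[75,56,24,41]}
After op 2 (replace /t 14): {"ca":[51,44,56,72,24],"r":[11,37,43,30],"t":14}
After op 3 (replace /ca/4 29): {"ca":[51,44,56,72,29],"r":[11,37,43,30],"t":14}
After op 4 (replace /ca/0 29): {"ca":[29,44,56,72,29],"r":[11,37,43,30],"t":14}
After op 5 (add /r/2 99): {"ca":[29,44,56,72,29],"r":[11,37,99,43,30],"t":14}
After op 6 (add /r/5 98): {"ca":[29,44,56,72,29],"r":[11,37,99,43,30,98],"t":14}
After op 7 (replace /r/2 18): {"ca":[29,44,56,72,29],"r":[11,37,18,43,30,98],"t":14}
After op 8 (add /ca/2 66): {"ca":[29,44,66,56,72,29],"r":[11,37,18,43,30,98],"t":14}
After op 9 (add /r/4 46): {"ca":[29,44,66,56,72,29],"r":[11,37,18,43,46,30,98],"t":14}
After op 10 (replace /ca/4 88): {"ca":[29,44,66,56,88,29],"r":[11,37,18,43,46,30,98],"t":14}
After op 11 (add /jw 40): {"ca":[29,44,66,56,88,29],"jw":40,"r":[11,37,18,43,46,30,98],"t":14}
After op 12 (replace /t 59): {"ca":[29,44,66,56,88,29],"jw":40,"r":[11,37,18,43,46,30,98],"t":59}
After op 13 (replace /ca/3 82): {"ca":[29,44,66,82,88,29],"jw":40,"r":[11,37,18,43,46,30,98],"t":59}
After op 14 (replace /jw 69): {"ca":[29,44,66,82,88,29],"jw":69,"r":[11,37,18,43,46,30,98],"t":59}
After op 15 (add /r/2 85): {"ca":[29,44,66,82,88,29],"jw":69,"r":[11,37,85,18,43,46,30,98],"t":59}
After op 16 (replace /r/1 84): {"ca":[29,44,66,82,88,29],"jw":69,"r":[11,84,85,18,43,46,30,98],"t":59}
After op 17 (replace /ca/1 86): {"ca":[29,86,66,82,88,29],"jw":69,"r":[11,84,85,18,43,46,30,98],"t":59}
After op 18 (replace /r/4 1): {"ca":[29,86,66,82,88,29],"jw":69,"r":[11,84,85,18,1,46,30,98],"t":59}
After op 19 (add /v 88): {"ca":[29,86,66,82,88,29],"jw":69,"r":[11,84,85,18,1,46,30,98],"t":59,"v":88}
After op 20 (remove /r/1): {"ca":[29,86,66,82,88,29],"jw":69,"r":[11,85,18,1,46,30,98],"t":59,"v":88}
After op 21 (replace /ca/4 83): {"ca":[29,86,66,82,83,29],"jw":69,"r":[11,85,18,1,46,30,98],"t":59,"v":88}
After op 22 (add /ca/4 81): {"ca":[29,86,66,82,81,83,29],"jw":69,"r":[11,85,18,1,46,30,98],"t":59,"v":88}
After op 23 (remove /ca): {"jw":69,"r":[11,85,18,1,46,30,98],"t":59,"v":88}
After op 24 (add /oic 81): {"jw":69,"oic":81,"r":[11,85,18,1,46,30,98],"t":59,"v":88}
After op 25 (remove /r/0): {"jw":69,"oic":81,"r":[85,18,1,46,30,98],"t":59,"v":88}
Value at /jw: 69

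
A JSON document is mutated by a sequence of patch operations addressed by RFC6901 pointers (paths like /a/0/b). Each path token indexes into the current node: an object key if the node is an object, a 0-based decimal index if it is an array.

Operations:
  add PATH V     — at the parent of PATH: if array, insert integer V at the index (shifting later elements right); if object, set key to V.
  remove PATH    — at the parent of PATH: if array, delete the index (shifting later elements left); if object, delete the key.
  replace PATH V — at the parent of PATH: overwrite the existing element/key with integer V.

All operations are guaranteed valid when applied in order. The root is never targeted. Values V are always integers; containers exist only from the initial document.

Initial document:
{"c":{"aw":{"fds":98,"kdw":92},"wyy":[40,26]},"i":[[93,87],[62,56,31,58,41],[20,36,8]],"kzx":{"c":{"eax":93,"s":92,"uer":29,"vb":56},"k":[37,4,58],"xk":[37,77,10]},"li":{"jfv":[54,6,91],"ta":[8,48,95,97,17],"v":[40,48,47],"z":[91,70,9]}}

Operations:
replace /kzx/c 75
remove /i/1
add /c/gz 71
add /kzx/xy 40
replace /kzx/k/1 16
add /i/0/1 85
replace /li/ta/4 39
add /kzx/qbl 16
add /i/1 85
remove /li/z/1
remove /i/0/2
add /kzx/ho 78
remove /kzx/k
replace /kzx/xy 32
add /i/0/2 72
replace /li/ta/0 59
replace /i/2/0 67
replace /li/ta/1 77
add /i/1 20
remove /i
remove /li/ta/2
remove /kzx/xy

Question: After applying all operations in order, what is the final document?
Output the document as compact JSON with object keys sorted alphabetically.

After op 1 (replace /kzx/c 75): {"c":{"aw":{"fds":98,"kdw":92},"wyy":[40,26]},"i":[[93,87],[62,56,31,58,41],[20,36,8]],"kzx":{"c":75,"k":[37,4,58],"xk":[37,77,10]},"li":{"jfv":[54,6,91],"ta":[8,48,95,97,17],"v":[40,48,47],"z":[91,70,9]}}
After op 2 (remove /i/1): {"c":{"aw":{"fds":98,"kdw":92},"wyy":[40,26]},"i":[[93,87],[20,36,8]],"kzx":{"c":75,"k":[37,4,58],"xk":[37,77,10]},"li":{"jfv":[54,6,91],"ta":[8,48,95,97,17],"v":[40,48,47],"z":[91,70,9]}}
After op 3 (add /c/gz 71): {"c":{"aw":{"fds":98,"kdw":92},"gz":71,"wyy":[40,26]},"i":[[93,87],[20,36,8]],"kzx":{"c":75,"k":[37,4,58],"xk":[37,77,10]},"li":{"jfv":[54,6,91],"ta":[8,48,95,97,17],"v":[40,48,47],"z":[91,70,9]}}
After op 4 (add /kzx/xy 40): {"c":{"aw":{"fds":98,"kdw":92},"gz":71,"wyy":[40,26]},"i":[[93,87],[20,36,8]],"kzx":{"c":75,"k":[37,4,58],"xk":[37,77,10],"xy":40},"li":{"jfv":[54,6,91],"ta":[8,48,95,97,17],"v":[40,48,47],"z":[91,70,9]}}
After op 5 (replace /kzx/k/1 16): {"c":{"aw":{"fds":98,"kdw":92},"gz":71,"wyy":[40,26]},"i":[[93,87],[20,36,8]],"kzx":{"c":75,"k":[37,16,58],"xk":[37,77,10],"xy":40},"li":{"jfv":[54,6,91],"ta":[8,48,95,97,17],"v":[40,48,47],"z":[91,70,9]}}
After op 6 (add /i/0/1 85): {"c":{"aw":{"fds":98,"kdw":92},"gz":71,"wyy":[40,26]},"i":[[93,85,87],[20,36,8]],"kzx":{"c":75,"k":[37,16,58],"xk":[37,77,10],"xy":40},"li":{"jfv":[54,6,91],"ta":[8,48,95,97,17],"v":[40,48,47],"z":[91,70,9]}}
After op 7 (replace /li/ta/4 39): {"c":{"aw":{"fds":98,"kdw":92},"gz":71,"wyy":[40,26]},"i":[[93,85,87],[20,36,8]],"kzx":{"c":75,"k":[37,16,58],"xk":[37,77,10],"xy":40},"li":{"jfv":[54,6,91],"ta":[8,48,95,97,39],"v":[40,48,47],"z":[91,70,9]}}
After op 8 (add /kzx/qbl 16): {"c":{"aw":{"fds":98,"kdw":92},"gz":71,"wyy":[40,26]},"i":[[93,85,87],[20,36,8]],"kzx":{"c":75,"k":[37,16,58],"qbl":16,"xk":[37,77,10],"xy":40},"li":{"jfv":[54,6,91],"ta":[8,48,95,97,39],"v":[40,48,47],"z":[91,70,9]}}
After op 9 (add /i/1 85): {"c":{"aw":{"fds":98,"kdw":92},"gz":71,"wyy":[40,26]},"i":[[93,85,87],85,[20,36,8]],"kzx":{"c":75,"k":[37,16,58],"qbl":16,"xk":[37,77,10],"xy":40},"li":{"jfv":[54,6,91],"ta":[8,48,95,97,39],"v":[40,48,47],"z":[91,70,9]}}
After op 10 (remove /li/z/1): {"c":{"aw":{"fds":98,"kdw":92},"gz":71,"wyy":[40,26]},"i":[[93,85,87],85,[20,36,8]],"kzx":{"c":75,"k":[37,16,58],"qbl":16,"xk":[37,77,10],"xy":40},"li":{"jfv":[54,6,91],"ta":[8,48,95,97,39],"v":[40,48,47],"z":[91,9]}}
After op 11 (remove /i/0/2): {"c":{"aw":{"fds":98,"kdw":92},"gz":71,"wyy":[40,26]},"i":[[93,85],85,[20,36,8]],"kzx":{"c":75,"k":[37,16,58],"qbl":16,"xk":[37,77,10],"xy":40},"li":{"jfv":[54,6,91],"ta":[8,48,95,97,39],"v":[40,48,47],"z":[91,9]}}
After op 12 (add /kzx/ho 78): {"c":{"aw":{"fds":98,"kdw":92},"gz":71,"wyy":[40,26]},"i":[[93,85],85,[20,36,8]],"kzx":{"c":75,"ho":78,"k":[37,16,58],"qbl":16,"xk":[37,77,10],"xy":40},"li":{"jfv":[54,6,91],"ta":[8,48,95,97,39],"v":[40,48,47],"z":[91,9]}}
After op 13 (remove /kzx/k): {"c":{"aw":{"fds":98,"kdw":92},"gz":71,"wyy":[40,26]},"i":[[93,85],85,[20,36,8]],"kzx":{"c":75,"ho":78,"qbl":16,"xk":[37,77,10],"xy":40},"li":{"jfv":[54,6,91],"ta":[8,48,95,97,39],"v":[40,48,47],"z":[91,9]}}
After op 14 (replace /kzx/xy 32): {"c":{"aw":{"fds":98,"kdw":92},"gz":71,"wyy":[40,26]},"i":[[93,85],85,[20,36,8]],"kzx":{"c":75,"ho":78,"qbl":16,"xk":[37,77,10],"xy":32},"li":{"jfv":[54,6,91],"ta":[8,48,95,97,39],"v":[40,48,47],"z":[91,9]}}
After op 15 (add /i/0/2 72): {"c":{"aw":{"fds":98,"kdw":92},"gz":71,"wyy":[40,26]},"i":[[93,85,72],85,[20,36,8]],"kzx":{"c":75,"ho":78,"qbl":16,"xk":[37,77,10],"xy":32},"li":{"jfv":[54,6,91],"ta":[8,48,95,97,39],"v":[40,48,47],"z":[91,9]}}
After op 16 (replace /li/ta/0 59): {"c":{"aw":{"fds":98,"kdw":92},"gz":71,"wyy":[40,26]},"i":[[93,85,72],85,[20,36,8]],"kzx":{"c":75,"ho":78,"qbl":16,"xk":[37,77,10],"xy":32},"li":{"jfv":[54,6,91],"ta":[59,48,95,97,39],"v":[40,48,47],"z":[91,9]}}
After op 17 (replace /i/2/0 67): {"c":{"aw":{"fds":98,"kdw":92},"gz":71,"wyy":[40,26]},"i":[[93,85,72],85,[67,36,8]],"kzx":{"c":75,"ho":78,"qbl":16,"xk":[37,77,10],"xy":32},"li":{"jfv":[54,6,91],"ta":[59,48,95,97,39],"v":[40,48,47],"z":[91,9]}}
After op 18 (replace /li/ta/1 77): {"c":{"aw":{"fds":98,"kdw":92},"gz":71,"wyy":[40,26]},"i":[[93,85,72],85,[67,36,8]],"kzx":{"c":75,"ho":78,"qbl":16,"xk":[37,77,10],"xy":32},"li":{"jfv":[54,6,91],"ta":[59,77,95,97,39],"v":[40,48,47],"z":[91,9]}}
After op 19 (add /i/1 20): {"c":{"aw":{"fds":98,"kdw":92},"gz":71,"wyy":[40,26]},"i":[[93,85,72],20,85,[67,36,8]],"kzx":{"c":75,"ho":78,"qbl":16,"xk":[37,77,10],"xy":32},"li":{"jfv":[54,6,91],"ta":[59,77,95,97,39],"v":[40,48,47],"z":[91,9]}}
After op 20 (remove /i): {"c":{"aw":{"fds":98,"kdw":92},"gz":71,"wyy":[40,26]},"kzx":{"c":75,"ho":78,"qbl":16,"xk":[37,77,10],"xy":32},"li":{"jfv":[54,6,91],"ta":[59,77,95,97,39],"v":[40,48,47],"z":[91,9]}}
After op 21 (remove /li/ta/2): {"c":{"aw":{"fds":98,"kdw":92},"gz":71,"wyy":[40,26]},"kzx":{"c":75,"ho":78,"qbl":16,"xk":[37,77,10],"xy":32},"li":{"jfv":[54,6,91],"ta":[59,77,97,39],"v":[40,48,47],"z":[91,9]}}
After op 22 (remove /kzx/xy): {"c":{"aw":{"fds":98,"kdw":92},"gz":71,"wyy":[40,26]},"kzx":{"c":75,"ho":78,"qbl":16,"xk":[37,77,10]},"li":{"jfv":[54,6,91],"ta":[59,77,97,39],"v":[40,48,47],"z":[91,9]}}

Answer: {"c":{"aw":{"fds":98,"kdw":92},"gz":71,"wyy":[40,26]},"kzx":{"c":75,"ho":78,"qbl":16,"xk":[37,77,10]},"li":{"jfv":[54,6,91],"ta":[59,77,97,39],"v":[40,48,47],"z":[91,9]}}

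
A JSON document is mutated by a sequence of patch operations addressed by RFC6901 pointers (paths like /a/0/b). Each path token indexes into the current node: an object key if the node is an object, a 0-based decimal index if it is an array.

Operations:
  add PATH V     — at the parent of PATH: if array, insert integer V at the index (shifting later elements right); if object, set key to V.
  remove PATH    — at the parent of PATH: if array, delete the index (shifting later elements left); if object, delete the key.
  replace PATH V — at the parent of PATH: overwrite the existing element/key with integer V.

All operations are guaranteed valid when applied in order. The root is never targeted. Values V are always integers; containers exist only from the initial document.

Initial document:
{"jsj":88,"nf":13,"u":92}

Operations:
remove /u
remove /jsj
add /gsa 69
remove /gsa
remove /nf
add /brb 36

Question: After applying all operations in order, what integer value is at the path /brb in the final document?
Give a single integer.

Answer: 36

Derivation:
After op 1 (remove /u): {"jsj":88,"nf":13}
After op 2 (remove /jsj): {"nf":13}
After op 3 (add /gsa 69): {"gsa":69,"nf":13}
After op 4 (remove /gsa): {"nf":13}
After op 5 (remove /nf): {}
After op 6 (add /brb 36): {"brb":36}
Value at /brb: 36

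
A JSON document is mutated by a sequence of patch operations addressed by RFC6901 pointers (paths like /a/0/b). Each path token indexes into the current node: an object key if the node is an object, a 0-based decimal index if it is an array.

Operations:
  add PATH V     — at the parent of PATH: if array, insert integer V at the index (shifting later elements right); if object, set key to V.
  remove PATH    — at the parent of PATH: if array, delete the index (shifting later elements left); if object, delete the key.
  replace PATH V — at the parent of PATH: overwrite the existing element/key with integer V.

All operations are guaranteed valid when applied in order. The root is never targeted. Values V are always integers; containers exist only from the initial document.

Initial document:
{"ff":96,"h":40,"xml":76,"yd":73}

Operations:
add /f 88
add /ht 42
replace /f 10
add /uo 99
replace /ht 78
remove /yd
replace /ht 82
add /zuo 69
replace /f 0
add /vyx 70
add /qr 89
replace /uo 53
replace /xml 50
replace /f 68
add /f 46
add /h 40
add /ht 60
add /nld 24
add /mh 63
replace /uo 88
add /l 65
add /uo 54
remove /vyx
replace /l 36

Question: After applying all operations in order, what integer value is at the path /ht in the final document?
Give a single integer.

Answer: 60

Derivation:
After op 1 (add /f 88): {"f":88,"ff":96,"h":40,"xml":76,"yd":73}
After op 2 (add /ht 42): {"f":88,"ff":96,"h":40,"ht":42,"xml":76,"yd":73}
After op 3 (replace /f 10): {"f":10,"ff":96,"h":40,"ht":42,"xml":76,"yd":73}
After op 4 (add /uo 99): {"f":10,"ff":96,"h":40,"ht":42,"uo":99,"xml":76,"yd":73}
After op 5 (replace /ht 78): {"f":10,"ff":96,"h":40,"ht":78,"uo":99,"xml":76,"yd":73}
After op 6 (remove /yd): {"f":10,"ff":96,"h":40,"ht":78,"uo":99,"xml":76}
After op 7 (replace /ht 82): {"f":10,"ff":96,"h":40,"ht":82,"uo":99,"xml":76}
After op 8 (add /zuo 69): {"f":10,"ff":96,"h":40,"ht":82,"uo":99,"xml":76,"zuo":69}
After op 9 (replace /f 0): {"f":0,"ff":96,"h":40,"ht":82,"uo":99,"xml":76,"zuo":69}
After op 10 (add /vyx 70): {"f":0,"ff":96,"h":40,"ht":82,"uo":99,"vyx":70,"xml":76,"zuo":69}
After op 11 (add /qr 89): {"f":0,"ff":96,"h":40,"ht":82,"qr":89,"uo":99,"vyx":70,"xml":76,"zuo":69}
After op 12 (replace /uo 53): {"f":0,"ff":96,"h":40,"ht":82,"qr":89,"uo":53,"vyx":70,"xml":76,"zuo":69}
After op 13 (replace /xml 50): {"f":0,"ff":96,"h":40,"ht":82,"qr":89,"uo":53,"vyx":70,"xml":50,"zuo":69}
After op 14 (replace /f 68): {"f":68,"ff":96,"h":40,"ht":82,"qr":89,"uo":53,"vyx":70,"xml":50,"zuo":69}
After op 15 (add /f 46): {"f":46,"ff":96,"h":40,"ht":82,"qr":89,"uo":53,"vyx":70,"xml":50,"zuo":69}
After op 16 (add /h 40): {"f":46,"ff":96,"h":40,"ht":82,"qr":89,"uo":53,"vyx":70,"xml":50,"zuo":69}
After op 17 (add /ht 60): {"f":46,"ff":96,"h":40,"ht":60,"qr":89,"uo":53,"vyx":70,"xml":50,"zuo":69}
After op 18 (add /nld 24): {"f":46,"ff":96,"h":40,"ht":60,"nld":24,"qr":89,"uo":53,"vyx":70,"xml":50,"zuo":69}
After op 19 (add /mh 63): {"f":46,"ff":96,"h":40,"ht":60,"mh":63,"nld":24,"qr":89,"uo":53,"vyx":70,"xml":50,"zuo":69}
After op 20 (replace /uo 88): {"f":46,"ff":96,"h":40,"ht":60,"mh":63,"nld":24,"qr":89,"uo":88,"vyx":70,"xml":50,"zuo":69}
After op 21 (add /l 65): {"f":46,"ff":96,"h":40,"ht":60,"l":65,"mh":63,"nld":24,"qr":89,"uo":88,"vyx":70,"xml":50,"zuo":69}
After op 22 (add /uo 54): {"f":46,"ff":96,"h":40,"ht":60,"l":65,"mh":63,"nld":24,"qr":89,"uo":54,"vyx":70,"xml":50,"zuo":69}
After op 23 (remove /vyx): {"f":46,"ff":96,"h":40,"ht":60,"l":65,"mh":63,"nld":24,"qr":89,"uo":54,"xml":50,"zuo":69}
After op 24 (replace /l 36): {"f":46,"ff":96,"h":40,"ht":60,"l":36,"mh":63,"nld":24,"qr":89,"uo":54,"xml":50,"zuo":69}
Value at /ht: 60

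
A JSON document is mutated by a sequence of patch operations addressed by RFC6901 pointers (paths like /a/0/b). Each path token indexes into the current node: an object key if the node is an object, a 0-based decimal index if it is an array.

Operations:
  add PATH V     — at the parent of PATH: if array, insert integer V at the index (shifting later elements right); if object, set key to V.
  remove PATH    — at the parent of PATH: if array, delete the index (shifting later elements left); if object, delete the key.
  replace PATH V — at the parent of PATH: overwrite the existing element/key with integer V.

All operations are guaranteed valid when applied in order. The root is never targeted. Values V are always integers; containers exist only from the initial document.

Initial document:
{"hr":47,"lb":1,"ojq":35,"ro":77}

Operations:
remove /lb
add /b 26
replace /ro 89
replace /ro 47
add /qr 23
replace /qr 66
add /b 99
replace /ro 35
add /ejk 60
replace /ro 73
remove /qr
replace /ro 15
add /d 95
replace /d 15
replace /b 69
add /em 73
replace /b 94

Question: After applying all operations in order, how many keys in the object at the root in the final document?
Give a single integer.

After op 1 (remove /lb): {"hr":47,"ojq":35,"ro":77}
After op 2 (add /b 26): {"b":26,"hr":47,"ojq":35,"ro":77}
After op 3 (replace /ro 89): {"b":26,"hr":47,"ojq":35,"ro":89}
After op 4 (replace /ro 47): {"b":26,"hr":47,"ojq":35,"ro":47}
After op 5 (add /qr 23): {"b":26,"hr":47,"ojq":35,"qr":23,"ro":47}
After op 6 (replace /qr 66): {"b":26,"hr":47,"ojq":35,"qr":66,"ro":47}
After op 7 (add /b 99): {"b":99,"hr":47,"ojq":35,"qr":66,"ro":47}
After op 8 (replace /ro 35): {"b":99,"hr":47,"ojq":35,"qr":66,"ro":35}
After op 9 (add /ejk 60): {"b":99,"ejk":60,"hr":47,"ojq":35,"qr":66,"ro":35}
After op 10 (replace /ro 73): {"b":99,"ejk":60,"hr":47,"ojq":35,"qr":66,"ro":73}
After op 11 (remove /qr): {"b":99,"ejk":60,"hr":47,"ojq":35,"ro":73}
After op 12 (replace /ro 15): {"b":99,"ejk":60,"hr":47,"ojq":35,"ro":15}
After op 13 (add /d 95): {"b":99,"d":95,"ejk":60,"hr":47,"ojq":35,"ro":15}
After op 14 (replace /d 15): {"b":99,"d":15,"ejk":60,"hr":47,"ojq":35,"ro":15}
After op 15 (replace /b 69): {"b":69,"d":15,"ejk":60,"hr":47,"ojq":35,"ro":15}
After op 16 (add /em 73): {"b":69,"d":15,"ejk":60,"em":73,"hr":47,"ojq":35,"ro":15}
After op 17 (replace /b 94): {"b":94,"d":15,"ejk":60,"em":73,"hr":47,"ojq":35,"ro":15}
Size at the root: 7

Answer: 7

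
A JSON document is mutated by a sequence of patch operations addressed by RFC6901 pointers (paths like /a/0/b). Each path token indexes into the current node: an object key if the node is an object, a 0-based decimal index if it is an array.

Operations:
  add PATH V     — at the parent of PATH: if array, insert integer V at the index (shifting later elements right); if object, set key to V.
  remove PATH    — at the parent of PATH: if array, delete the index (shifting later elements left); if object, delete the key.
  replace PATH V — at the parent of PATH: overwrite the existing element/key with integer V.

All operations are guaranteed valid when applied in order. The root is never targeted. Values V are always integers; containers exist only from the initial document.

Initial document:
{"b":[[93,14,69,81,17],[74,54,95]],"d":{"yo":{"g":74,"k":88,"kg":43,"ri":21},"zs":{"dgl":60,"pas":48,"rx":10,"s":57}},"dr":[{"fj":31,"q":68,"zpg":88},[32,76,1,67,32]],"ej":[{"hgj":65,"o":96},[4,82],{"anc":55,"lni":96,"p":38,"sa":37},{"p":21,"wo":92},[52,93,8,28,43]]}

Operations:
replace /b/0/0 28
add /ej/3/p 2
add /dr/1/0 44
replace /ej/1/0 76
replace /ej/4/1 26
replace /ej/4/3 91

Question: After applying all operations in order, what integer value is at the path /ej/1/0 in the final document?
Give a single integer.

After op 1 (replace /b/0/0 28): {"b":[[28,14,69,81,17],[74,54,95]],"d":{"yo":{"g":74,"k":88,"kg":43,"ri":21},"zs":{"dgl":60,"pas":48,"rx":10,"s":57}},"dr":[{"fj":31,"q":68,"zpg":88},[32,76,1,67,32]],"ej":[{"hgj":65,"o":96},[4,82],{"anc":55,"lni":96,"p":38,"sa":37},{"p":21,"wo":92},[52,93,8,28,43]]}
After op 2 (add /ej/3/p 2): {"b":[[28,14,69,81,17],[74,54,95]],"d":{"yo":{"g":74,"k":88,"kg":43,"ri":21},"zs":{"dgl":60,"pas":48,"rx":10,"s":57}},"dr":[{"fj":31,"q":68,"zpg":88},[32,76,1,67,32]],"ej":[{"hgj":65,"o":96},[4,82],{"anc":55,"lni":96,"p":38,"sa":37},{"p":2,"wo":92},[52,93,8,28,43]]}
After op 3 (add /dr/1/0 44): {"b":[[28,14,69,81,17],[74,54,95]],"d":{"yo":{"g":74,"k":88,"kg":43,"ri":21},"zs":{"dgl":60,"pas":48,"rx":10,"s":57}},"dr":[{"fj":31,"q":68,"zpg":88},[44,32,76,1,67,32]],"ej":[{"hgj":65,"o":96},[4,82],{"anc":55,"lni":96,"p":38,"sa":37},{"p":2,"wo":92},[52,93,8,28,43]]}
After op 4 (replace /ej/1/0 76): {"b":[[28,14,69,81,17],[74,54,95]],"d":{"yo":{"g":74,"k":88,"kg":43,"ri":21},"zs":{"dgl":60,"pas":48,"rx":10,"s":57}},"dr":[{"fj":31,"q":68,"zpg":88},[44,32,76,1,67,32]],"ej":[{"hgj":65,"o":96},[76,82],{"anc":55,"lni":96,"p":38,"sa":37},{"p":2,"wo":92},[52,93,8,28,43]]}
After op 5 (replace /ej/4/1 26): {"b":[[28,14,69,81,17],[74,54,95]],"d":{"yo":{"g":74,"k":88,"kg":43,"ri":21},"zs":{"dgl":60,"pas":48,"rx":10,"s":57}},"dr":[{"fj":31,"q":68,"zpg":88},[44,32,76,1,67,32]],"ej":[{"hgj":65,"o":96},[76,82],{"anc":55,"lni":96,"p":38,"sa":37},{"p":2,"wo":92},[52,26,8,28,43]]}
After op 6 (replace /ej/4/3 91): {"b":[[28,14,69,81,17],[74,54,95]],"d":{"yo":{"g":74,"k":88,"kg":43,"ri":21},"zs":{"dgl":60,"pas":48,"rx":10,"s":57}},"dr":[{"fj":31,"q":68,"zpg":88},[44,32,76,1,67,32]],"ej":[{"hgj":65,"o":96},[76,82],{"anc":55,"lni":96,"p":38,"sa":37},{"p":2,"wo":92},[52,26,8,91,43]]}
Value at /ej/1/0: 76

Answer: 76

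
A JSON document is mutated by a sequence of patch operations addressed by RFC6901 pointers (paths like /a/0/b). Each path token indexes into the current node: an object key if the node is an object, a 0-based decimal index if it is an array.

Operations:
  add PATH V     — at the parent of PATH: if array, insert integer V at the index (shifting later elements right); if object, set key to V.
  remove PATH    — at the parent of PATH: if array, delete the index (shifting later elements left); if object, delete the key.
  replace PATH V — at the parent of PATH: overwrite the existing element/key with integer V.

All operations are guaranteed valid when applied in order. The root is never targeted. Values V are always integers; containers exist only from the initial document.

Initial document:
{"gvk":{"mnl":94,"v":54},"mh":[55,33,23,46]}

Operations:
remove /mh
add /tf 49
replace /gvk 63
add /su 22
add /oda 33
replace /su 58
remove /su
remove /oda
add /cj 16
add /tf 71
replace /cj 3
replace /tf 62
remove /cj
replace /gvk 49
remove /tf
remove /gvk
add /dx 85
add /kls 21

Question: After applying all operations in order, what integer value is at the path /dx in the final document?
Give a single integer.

After op 1 (remove /mh): {"gvk":{"mnl":94,"v":54}}
After op 2 (add /tf 49): {"gvk":{"mnl":94,"v":54},"tf":49}
After op 3 (replace /gvk 63): {"gvk":63,"tf":49}
After op 4 (add /su 22): {"gvk":63,"su":22,"tf":49}
After op 5 (add /oda 33): {"gvk":63,"oda":33,"su":22,"tf":49}
After op 6 (replace /su 58): {"gvk":63,"oda":33,"su":58,"tf":49}
After op 7 (remove /su): {"gvk":63,"oda":33,"tf":49}
After op 8 (remove /oda): {"gvk":63,"tf":49}
After op 9 (add /cj 16): {"cj":16,"gvk":63,"tf":49}
After op 10 (add /tf 71): {"cj":16,"gvk":63,"tf":71}
After op 11 (replace /cj 3): {"cj":3,"gvk":63,"tf":71}
After op 12 (replace /tf 62): {"cj":3,"gvk":63,"tf":62}
After op 13 (remove /cj): {"gvk":63,"tf":62}
After op 14 (replace /gvk 49): {"gvk":49,"tf":62}
After op 15 (remove /tf): {"gvk":49}
After op 16 (remove /gvk): {}
After op 17 (add /dx 85): {"dx":85}
After op 18 (add /kls 21): {"dx":85,"kls":21}
Value at /dx: 85

Answer: 85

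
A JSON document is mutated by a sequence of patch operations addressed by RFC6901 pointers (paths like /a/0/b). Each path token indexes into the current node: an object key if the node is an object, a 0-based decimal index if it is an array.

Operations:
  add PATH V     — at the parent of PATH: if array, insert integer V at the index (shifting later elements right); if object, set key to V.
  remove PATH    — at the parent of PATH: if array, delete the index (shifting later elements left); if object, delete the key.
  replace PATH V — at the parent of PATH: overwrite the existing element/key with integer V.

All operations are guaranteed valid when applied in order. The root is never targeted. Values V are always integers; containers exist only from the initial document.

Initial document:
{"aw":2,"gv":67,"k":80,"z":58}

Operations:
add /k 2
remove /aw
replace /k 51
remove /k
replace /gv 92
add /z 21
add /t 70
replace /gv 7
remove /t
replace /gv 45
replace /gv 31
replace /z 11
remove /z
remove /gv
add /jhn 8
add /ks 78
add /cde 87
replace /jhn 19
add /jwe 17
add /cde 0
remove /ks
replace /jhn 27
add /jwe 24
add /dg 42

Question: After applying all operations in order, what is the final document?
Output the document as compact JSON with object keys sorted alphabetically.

Answer: {"cde":0,"dg":42,"jhn":27,"jwe":24}

Derivation:
After op 1 (add /k 2): {"aw":2,"gv":67,"k":2,"z":58}
After op 2 (remove /aw): {"gv":67,"k":2,"z":58}
After op 3 (replace /k 51): {"gv":67,"k":51,"z":58}
After op 4 (remove /k): {"gv":67,"z":58}
After op 5 (replace /gv 92): {"gv":92,"z":58}
After op 6 (add /z 21): {"gv":92,"z":21}
After op 7 (add /t 70): {"gv":92,"t":70,"z":21}
After op 8 (replace /gv 7): {"gv":7,"t":70,"z":21}
After op 9 (remove /t): {"gv":7,"z":21}
After op 10 (replace /gv 45): {"gv":45,"z":21}
After op 11 (replace /gv 31): {"gv":31,"z":21}
After op 12 (replace /z 11): {"gv":31,"z":11}
After op 13 (remove /z): {"gv":31}
After op 14 (remove /gv): {}
After op 15 (add /jhn 8): {"jhn":8}
After op 16 (add /ks 78): {"jhn":8,"ks":78}
After op 17 (add /cde 87): {"cde":87,"jhn":8,"ks":78}
After op 18 (replace /jhn 19): {"cde":87,"jhn":19,"ks":78}
After op 19 (add /jwe 17): {"cde":87,"jhn":19,"jwe":17,"ks":78}
After op 20 (add /cde 0): {"cde":0,"jhn":19,"jwe":17,"ks":78}
After op 21 (remove /ks): {"cde":0,"jhn":19,"jwe":17}
After op 22 (replace /jhn 27): {"cde":0,"jhn":27,"jwe":17}
After op 23 (add /jwe 24): {"cde":0,"jhn":27,"jwe":24}
After op 24 (add /dg 42): {"cde":0,"dg":42,"jhn":27,"jwe":24}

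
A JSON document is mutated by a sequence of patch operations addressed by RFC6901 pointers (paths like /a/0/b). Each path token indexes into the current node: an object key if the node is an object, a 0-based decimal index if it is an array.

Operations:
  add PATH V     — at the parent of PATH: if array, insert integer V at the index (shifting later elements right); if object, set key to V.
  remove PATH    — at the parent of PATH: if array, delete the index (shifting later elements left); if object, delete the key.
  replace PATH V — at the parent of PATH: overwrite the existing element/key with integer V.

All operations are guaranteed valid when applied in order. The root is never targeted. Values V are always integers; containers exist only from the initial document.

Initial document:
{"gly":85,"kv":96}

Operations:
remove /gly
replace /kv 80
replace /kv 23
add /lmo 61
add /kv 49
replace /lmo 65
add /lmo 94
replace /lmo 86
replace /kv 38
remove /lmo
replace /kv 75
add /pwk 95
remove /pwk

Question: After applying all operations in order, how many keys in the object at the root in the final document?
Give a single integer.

After op 1 (remove /gly): {"kv":96}
After op 2 (replace /kv 80): {"kv":80}
After op 3 (replace /kv 23): {"kv":23}
After op 4 (add /lmo 61): {"kv":23,"lmo":61}
After op 5 (add /kv 49): {"kv":49,"lmo":61}
After op 6 (replace /lmo 65): {"kv":49,"lmo":65}
After op 7 (add /lmo 94): {"kv":49,"lmo":94}
After op 8 (replace /lmo 86): {"kv":49,"lmo":86}
After op 9 (replace /kv 38): {"kv":38,"lmo":86}
After op 10 (remove /lmo): {"kv":38}
After op 11 (replace /kv 75): {"kv":75}
After op 12 (add /pwk 95): {"kv":75,"pwk":95}
After op 13 (remove /pwk): {"kv":75}
Size at the root: 1

Answer: 1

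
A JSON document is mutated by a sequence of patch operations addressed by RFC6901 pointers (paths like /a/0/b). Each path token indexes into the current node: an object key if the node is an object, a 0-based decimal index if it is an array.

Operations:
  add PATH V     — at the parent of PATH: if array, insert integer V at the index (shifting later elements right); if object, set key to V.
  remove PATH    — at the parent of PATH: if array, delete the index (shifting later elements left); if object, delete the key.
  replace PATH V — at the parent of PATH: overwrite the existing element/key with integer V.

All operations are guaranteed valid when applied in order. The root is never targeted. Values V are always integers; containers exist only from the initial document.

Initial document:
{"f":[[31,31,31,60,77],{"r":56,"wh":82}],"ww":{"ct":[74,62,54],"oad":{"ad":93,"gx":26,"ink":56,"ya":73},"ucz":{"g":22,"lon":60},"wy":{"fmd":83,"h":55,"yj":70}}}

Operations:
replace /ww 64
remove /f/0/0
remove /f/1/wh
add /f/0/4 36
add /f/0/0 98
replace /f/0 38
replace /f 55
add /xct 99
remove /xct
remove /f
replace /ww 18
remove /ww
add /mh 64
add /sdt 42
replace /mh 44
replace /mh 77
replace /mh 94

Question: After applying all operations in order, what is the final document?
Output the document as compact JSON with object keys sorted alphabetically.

Answer: {"mh":94,"sdt":42}

Derivation:
After op 1 (replace /ww 64): {"f":[[31,31,31,60,77],{"r":56,"wh":82}],"ww":64}
After op 2 (remove /f/0/0): {"f":[[31,31,60,77],{"r":56,"wh":82}],"ww":64}
After op 3 (remove /f/1/wh): {"f":[[31,31,60,77],{"r":56}],"ww":64}
After op 4 (add /f/0/4 36): {"f":[[31,31,60,77,36],{"r":56}],"ww":64}
After op 5 (add /f/0/0 98): {"f":[[98,31,31,60,77,36],{"r":56}],"ww":64}
After op 6 (replace /f/0 38): {"f":[38,{"r":56}],"ww":64}
After op 7 (replace /f 55): {"f":55,"ww":64}
After op 8 (add /xct 99): {"f":55,"ww":64,"xct":99}
After op 9 (remove /xct): {"f":55,"ww":64}
After op 10 (remove /f): {"ww":64}
After op 11 (replace /ww 18): {"ww":18}
After op 12 (remove /ww): {}
After op 13 (add /mh 64): {"mh":64}
After op 14 (add /sdt 42): {"mh":64,"sdt":42}
After op 15 (replace /mh 44): {"mh":44,"sdt":42}
After op 16 (replace /mh 77): {"mh":77,"sdt":42}
After op 17 (replace /mh 94): {"mh":94,"sdt":42}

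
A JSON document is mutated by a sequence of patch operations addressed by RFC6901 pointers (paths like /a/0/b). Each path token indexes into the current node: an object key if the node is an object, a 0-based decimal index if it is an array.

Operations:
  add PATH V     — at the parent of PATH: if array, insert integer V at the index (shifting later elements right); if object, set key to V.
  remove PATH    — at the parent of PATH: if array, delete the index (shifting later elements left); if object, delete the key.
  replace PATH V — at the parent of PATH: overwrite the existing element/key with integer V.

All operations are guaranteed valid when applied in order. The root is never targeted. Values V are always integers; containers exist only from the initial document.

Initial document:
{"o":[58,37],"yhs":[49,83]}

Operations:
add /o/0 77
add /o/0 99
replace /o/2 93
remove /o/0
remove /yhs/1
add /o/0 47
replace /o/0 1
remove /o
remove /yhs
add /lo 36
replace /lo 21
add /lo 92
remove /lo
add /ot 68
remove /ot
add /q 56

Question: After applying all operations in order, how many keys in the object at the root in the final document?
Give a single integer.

After op 1 (add /o/0 77): {"o":[77,58,37],"yhs":[49,83]}
After op 2 (add /o/0 99): {"o":[99,77,58,37],"yhs":[49,83]}
After op 3 (replace /o/2 93): {"o":[99,77,93,37],"yhs":[49,83]}
After op 4 (remove /o/0): {"o":[77,93,37],"yhs":[49,83]}
After op 5 (remove /yhs/1): {"o":[77,93,37],"yhs":[49]}
After op 6 (add /o/0 47): {"o":[47,77,93,37],"yhs":[49]}
After op 7 (replace /o/0 1): {"o":[1,77,93,37],"yhs":[49]}
After op 8 (remove /o): {"yhs":[49]}
After op 9 (remove /yhs): {}
After op 10 (add /lo 36): {"lo":36}
After op 11 (replace /lo 21): {"lo":21}
After op 12 (add /lo 92): {"lo":92}
After op 13 (remove /lo): {}
After op 14 (add /ot 68): {"ot":68}
After op 15 (remove /ot): {}
After op 16 (add /q 56): {"q":56}
Size at the root: 1

Answer: 1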